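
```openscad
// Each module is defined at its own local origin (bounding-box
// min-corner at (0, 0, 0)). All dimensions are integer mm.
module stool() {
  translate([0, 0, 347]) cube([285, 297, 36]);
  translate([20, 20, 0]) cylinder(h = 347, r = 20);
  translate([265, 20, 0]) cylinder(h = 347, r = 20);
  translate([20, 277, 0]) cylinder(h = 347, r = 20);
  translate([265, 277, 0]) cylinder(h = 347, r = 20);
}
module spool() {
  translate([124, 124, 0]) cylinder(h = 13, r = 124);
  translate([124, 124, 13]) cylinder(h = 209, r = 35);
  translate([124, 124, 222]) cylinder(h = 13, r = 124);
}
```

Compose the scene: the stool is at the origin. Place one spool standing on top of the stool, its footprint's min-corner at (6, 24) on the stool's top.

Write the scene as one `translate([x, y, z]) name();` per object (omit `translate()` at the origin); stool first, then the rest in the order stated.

stool();
translate([6, 24, 383]) spool();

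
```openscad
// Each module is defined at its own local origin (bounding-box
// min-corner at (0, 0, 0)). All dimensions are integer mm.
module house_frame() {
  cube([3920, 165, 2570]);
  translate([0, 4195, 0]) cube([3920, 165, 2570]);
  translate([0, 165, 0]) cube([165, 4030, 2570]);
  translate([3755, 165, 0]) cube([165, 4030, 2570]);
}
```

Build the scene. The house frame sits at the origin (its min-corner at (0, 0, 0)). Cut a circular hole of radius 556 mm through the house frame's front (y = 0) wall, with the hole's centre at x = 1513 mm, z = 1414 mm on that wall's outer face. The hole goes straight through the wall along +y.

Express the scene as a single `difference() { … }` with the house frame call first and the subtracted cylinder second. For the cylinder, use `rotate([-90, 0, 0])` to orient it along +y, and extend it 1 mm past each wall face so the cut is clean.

difference() {
  house_frame();
  translate([1513, -1, 1414]) rotate([-90, 0, 0]) cylinder(h = 167, r = 556);
}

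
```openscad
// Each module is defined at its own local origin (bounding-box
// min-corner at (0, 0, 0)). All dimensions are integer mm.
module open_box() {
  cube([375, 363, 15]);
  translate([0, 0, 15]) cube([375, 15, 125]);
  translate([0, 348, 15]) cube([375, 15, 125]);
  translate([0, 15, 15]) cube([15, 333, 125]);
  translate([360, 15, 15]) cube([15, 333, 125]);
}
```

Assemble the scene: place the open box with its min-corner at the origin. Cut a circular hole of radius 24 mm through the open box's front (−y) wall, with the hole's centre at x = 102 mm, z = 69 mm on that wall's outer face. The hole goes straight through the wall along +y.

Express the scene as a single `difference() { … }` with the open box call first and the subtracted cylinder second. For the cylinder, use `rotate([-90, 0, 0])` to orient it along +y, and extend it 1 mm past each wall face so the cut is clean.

difference() {
  open_box();
  translate([102, -1, 69]) rotate([-90, 0, 0]) cylinder(h = 17, r = 24);
}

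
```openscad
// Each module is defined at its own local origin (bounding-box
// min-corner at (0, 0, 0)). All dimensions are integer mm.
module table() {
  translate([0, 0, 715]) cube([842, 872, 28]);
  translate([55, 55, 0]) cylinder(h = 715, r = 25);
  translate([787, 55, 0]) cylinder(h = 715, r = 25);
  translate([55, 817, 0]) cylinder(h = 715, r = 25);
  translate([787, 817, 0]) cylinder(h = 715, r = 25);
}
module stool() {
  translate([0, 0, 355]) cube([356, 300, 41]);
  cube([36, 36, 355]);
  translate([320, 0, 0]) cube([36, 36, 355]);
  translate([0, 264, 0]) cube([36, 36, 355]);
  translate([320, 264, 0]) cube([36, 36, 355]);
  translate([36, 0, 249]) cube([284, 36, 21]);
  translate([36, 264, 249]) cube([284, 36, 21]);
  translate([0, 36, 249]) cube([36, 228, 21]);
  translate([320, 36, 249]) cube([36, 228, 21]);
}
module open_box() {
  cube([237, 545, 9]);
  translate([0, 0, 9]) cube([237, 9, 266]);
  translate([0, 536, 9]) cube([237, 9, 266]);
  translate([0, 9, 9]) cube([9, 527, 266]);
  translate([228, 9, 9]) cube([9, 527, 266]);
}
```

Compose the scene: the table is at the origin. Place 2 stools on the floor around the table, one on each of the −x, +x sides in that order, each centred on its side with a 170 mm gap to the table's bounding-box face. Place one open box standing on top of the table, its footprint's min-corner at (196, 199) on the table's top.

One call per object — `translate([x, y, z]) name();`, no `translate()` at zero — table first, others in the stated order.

table();
translate([-526, 286, 0]) stool();
translate([1012, 286, 0]) stool();
translate([196, 199, 743]) open_box();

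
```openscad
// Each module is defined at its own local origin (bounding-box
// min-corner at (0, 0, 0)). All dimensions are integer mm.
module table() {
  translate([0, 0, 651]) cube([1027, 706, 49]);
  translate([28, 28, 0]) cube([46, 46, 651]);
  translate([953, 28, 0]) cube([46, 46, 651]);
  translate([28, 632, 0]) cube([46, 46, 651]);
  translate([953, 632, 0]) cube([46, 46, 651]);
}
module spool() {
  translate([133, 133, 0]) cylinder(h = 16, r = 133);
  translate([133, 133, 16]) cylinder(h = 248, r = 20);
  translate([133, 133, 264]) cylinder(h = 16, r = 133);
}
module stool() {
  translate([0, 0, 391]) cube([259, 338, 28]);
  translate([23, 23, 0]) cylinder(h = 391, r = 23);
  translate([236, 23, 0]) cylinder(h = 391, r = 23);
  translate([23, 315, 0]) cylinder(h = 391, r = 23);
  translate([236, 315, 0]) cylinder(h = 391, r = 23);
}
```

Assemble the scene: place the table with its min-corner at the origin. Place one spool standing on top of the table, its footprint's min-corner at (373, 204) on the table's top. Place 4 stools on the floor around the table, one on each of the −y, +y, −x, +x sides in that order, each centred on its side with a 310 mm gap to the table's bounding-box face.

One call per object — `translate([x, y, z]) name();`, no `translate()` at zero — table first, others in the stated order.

table();
translate([373, 204, 700]) spool();
translate([384, -648, 0]) stool();
translate([384, 1016, 0]) stool();
translate([-569, 184, 0]) stool();
translate([1337, 184, 0]) stool();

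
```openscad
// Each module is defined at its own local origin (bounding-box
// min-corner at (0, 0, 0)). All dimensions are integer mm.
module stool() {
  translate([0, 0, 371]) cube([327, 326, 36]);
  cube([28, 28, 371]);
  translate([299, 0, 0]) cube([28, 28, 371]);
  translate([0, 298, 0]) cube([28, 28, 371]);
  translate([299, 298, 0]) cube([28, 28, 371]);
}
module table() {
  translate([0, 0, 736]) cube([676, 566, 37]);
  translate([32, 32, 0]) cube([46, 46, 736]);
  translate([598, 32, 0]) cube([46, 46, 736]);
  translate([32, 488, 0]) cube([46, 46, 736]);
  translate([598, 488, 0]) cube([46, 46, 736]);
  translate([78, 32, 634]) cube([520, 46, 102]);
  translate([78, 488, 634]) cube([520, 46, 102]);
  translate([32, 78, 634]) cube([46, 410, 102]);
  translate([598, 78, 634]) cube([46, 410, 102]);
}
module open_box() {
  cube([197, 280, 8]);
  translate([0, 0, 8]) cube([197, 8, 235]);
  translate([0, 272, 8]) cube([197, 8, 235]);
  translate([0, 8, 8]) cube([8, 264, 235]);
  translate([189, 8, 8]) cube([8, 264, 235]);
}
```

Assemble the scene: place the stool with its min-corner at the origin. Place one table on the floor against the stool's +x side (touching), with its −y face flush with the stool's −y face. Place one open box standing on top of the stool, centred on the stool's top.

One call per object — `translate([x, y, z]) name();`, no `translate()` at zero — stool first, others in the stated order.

stool();
translate([327, 0, 0]) table();
translate([65, 23, 407]) open_box();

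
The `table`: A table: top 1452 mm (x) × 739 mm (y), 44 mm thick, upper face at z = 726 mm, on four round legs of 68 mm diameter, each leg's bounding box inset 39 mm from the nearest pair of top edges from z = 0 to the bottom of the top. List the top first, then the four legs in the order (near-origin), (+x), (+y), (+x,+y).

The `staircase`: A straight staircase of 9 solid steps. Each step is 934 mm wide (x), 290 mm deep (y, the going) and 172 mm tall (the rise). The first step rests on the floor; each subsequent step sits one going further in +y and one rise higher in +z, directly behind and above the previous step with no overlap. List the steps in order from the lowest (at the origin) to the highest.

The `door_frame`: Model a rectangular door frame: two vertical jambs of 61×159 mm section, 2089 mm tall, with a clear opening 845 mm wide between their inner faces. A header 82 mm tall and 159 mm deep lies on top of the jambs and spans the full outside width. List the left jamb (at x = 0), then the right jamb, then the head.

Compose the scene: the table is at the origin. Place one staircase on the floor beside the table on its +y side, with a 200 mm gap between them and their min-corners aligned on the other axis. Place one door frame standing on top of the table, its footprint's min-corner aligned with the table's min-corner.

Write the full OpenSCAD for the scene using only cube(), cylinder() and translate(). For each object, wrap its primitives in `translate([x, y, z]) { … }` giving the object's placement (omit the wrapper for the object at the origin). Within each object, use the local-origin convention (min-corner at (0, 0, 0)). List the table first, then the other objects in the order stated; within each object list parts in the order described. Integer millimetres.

translate([0, 0, 682]) cube([1452, 739, 44]);
translate([73, 73, 0]) cylinder(h = 682, r = 34);
translate([1379, 73, 0]) cylinder(h = 682, r = 34);
translate([73, 666, 0]) cylinder(h = 682, r = 34);
translate([1379, 666, 0]) cylinder(h = 682, r = 34);
translate([0, 939, 0]) {
  cube([934, 290, 172]);
  translate([0, 290, 172]) cube([934, 290, 172]);
  translate([0, 580, 344]) cube([934, 290, 172]);
  translate([0, 870, 516]) cube([934, 290, 172]);
  translate([0, 1160, 688]) cube([934, 290, 172]);
  translate([0, 1450, 860]) cube([934, 290, 172]);
  translate([0, 1740, 1032]) cube([934, 290, 172]);
  translate([0, 2030, 1204]) cube([934, 290, 172]);
  translate([0, 2320, 1376]) cube([934, 290, 172]);
}
translate([0, 0, 726]) {
  cube([61, 159, 2089]);
  translate([906, 0, 0]) cube([61, 159, 2089]);
  translate([0, 0, 2089]) cube([967, 159, 82]);
}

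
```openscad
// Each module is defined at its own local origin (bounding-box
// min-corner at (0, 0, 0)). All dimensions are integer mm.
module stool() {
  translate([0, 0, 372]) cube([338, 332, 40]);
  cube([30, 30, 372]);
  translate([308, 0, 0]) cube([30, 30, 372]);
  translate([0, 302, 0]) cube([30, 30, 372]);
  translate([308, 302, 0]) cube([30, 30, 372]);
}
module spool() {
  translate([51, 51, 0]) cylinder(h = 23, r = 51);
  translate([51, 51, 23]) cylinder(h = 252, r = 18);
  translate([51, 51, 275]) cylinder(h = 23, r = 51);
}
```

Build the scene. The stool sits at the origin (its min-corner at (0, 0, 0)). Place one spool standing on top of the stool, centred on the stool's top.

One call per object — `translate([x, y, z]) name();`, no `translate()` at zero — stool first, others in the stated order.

stool();
translate([118, 115, 412]) spool();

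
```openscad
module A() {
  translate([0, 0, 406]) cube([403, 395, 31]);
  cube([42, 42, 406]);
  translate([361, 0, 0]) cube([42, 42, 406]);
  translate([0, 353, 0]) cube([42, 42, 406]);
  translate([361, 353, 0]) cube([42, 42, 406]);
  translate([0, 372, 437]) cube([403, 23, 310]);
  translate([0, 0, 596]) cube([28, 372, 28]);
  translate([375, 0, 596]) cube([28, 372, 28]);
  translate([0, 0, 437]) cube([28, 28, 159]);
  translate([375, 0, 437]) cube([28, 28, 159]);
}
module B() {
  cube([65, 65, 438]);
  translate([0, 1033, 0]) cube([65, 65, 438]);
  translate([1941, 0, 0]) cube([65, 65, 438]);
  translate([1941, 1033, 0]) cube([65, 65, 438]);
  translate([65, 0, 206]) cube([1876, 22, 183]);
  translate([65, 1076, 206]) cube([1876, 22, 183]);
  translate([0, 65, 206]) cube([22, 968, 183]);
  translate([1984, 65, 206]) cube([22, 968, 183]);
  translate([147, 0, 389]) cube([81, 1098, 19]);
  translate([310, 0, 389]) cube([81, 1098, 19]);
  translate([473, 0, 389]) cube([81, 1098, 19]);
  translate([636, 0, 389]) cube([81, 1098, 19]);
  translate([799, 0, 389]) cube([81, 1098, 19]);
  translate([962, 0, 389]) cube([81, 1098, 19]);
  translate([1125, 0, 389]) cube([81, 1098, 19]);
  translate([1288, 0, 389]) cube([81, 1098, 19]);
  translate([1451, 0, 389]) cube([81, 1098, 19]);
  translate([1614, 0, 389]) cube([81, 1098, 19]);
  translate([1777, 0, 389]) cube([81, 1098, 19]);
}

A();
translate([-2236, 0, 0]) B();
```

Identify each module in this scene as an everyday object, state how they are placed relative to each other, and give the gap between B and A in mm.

A is a chair. B is a bed frame. The bed frame is on the floor beside the chair on its −x side. The gap between the bed frame and the chair is 230 mm.

The bed frame's nearest face is 230 mm from the chair's −x face.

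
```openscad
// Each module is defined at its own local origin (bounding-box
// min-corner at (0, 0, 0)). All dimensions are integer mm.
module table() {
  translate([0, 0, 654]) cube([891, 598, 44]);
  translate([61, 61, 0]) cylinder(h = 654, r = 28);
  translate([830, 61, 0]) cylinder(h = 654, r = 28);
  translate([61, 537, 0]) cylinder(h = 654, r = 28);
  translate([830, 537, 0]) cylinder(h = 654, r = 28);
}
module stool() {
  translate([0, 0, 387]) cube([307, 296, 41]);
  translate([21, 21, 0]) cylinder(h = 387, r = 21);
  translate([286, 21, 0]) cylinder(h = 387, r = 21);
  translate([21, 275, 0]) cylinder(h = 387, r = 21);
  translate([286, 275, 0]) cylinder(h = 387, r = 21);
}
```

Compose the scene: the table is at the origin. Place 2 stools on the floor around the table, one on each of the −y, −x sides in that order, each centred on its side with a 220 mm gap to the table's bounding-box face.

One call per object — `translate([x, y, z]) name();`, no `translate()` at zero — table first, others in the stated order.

table();
translate([292, -516, 0]) stool();
translate([-527, 151, 0]) stool();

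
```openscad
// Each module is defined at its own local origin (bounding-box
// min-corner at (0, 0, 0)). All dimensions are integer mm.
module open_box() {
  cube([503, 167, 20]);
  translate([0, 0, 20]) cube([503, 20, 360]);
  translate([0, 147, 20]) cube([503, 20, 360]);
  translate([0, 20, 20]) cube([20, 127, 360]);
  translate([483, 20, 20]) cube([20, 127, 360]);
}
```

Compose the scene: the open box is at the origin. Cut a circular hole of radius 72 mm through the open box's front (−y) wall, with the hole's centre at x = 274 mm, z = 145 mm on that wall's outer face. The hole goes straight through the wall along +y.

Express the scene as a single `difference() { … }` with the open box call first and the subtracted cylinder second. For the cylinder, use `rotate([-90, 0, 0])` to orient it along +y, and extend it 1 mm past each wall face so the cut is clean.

difference() {
  open_box();
  translate([274, -1, 145]) rotate([-90, 0, 0]) cylinder(h = 22, r = 72);
}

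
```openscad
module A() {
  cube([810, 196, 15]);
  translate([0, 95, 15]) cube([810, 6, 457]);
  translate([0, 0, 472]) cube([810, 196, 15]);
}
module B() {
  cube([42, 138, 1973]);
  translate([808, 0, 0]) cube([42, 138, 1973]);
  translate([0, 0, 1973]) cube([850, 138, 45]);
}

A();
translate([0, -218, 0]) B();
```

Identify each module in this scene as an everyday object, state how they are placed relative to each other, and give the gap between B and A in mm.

A is an I-beam. B is a door frame. The door frame is on the floor beside the I-beam on its −y side. The gap between the door frame and the I-beam is 80 mm.

The door frame's nearest face is 80 mm from the I-beam's −y face.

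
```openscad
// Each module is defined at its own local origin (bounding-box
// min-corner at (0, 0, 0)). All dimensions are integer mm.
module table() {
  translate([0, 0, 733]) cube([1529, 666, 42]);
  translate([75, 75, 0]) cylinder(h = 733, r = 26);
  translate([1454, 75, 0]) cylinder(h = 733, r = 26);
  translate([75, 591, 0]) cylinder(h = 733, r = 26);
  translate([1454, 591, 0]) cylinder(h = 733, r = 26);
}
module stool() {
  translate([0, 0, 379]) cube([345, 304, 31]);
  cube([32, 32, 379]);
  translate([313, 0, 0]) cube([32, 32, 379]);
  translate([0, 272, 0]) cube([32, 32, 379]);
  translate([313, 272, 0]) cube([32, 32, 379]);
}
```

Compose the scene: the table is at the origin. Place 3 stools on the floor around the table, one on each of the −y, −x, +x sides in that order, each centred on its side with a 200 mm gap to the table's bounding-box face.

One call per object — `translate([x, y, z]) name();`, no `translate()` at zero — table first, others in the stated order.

table();
translate([592, -504, 0]) stool();
translate([-545, 181, 0]) stool();
translate([1729, 181, 0]) stool();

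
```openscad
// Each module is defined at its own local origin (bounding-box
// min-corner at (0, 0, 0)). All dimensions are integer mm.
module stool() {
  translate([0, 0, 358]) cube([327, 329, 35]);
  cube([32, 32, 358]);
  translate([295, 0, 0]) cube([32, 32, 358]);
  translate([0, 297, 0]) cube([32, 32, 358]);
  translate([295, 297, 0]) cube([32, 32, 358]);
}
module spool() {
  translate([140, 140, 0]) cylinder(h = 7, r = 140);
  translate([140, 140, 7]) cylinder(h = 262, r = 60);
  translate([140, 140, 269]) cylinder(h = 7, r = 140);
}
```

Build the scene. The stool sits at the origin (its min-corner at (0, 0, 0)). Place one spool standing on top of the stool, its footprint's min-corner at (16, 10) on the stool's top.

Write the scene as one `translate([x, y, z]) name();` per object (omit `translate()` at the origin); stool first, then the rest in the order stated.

stool();
translate([16, 10, 393]) spool();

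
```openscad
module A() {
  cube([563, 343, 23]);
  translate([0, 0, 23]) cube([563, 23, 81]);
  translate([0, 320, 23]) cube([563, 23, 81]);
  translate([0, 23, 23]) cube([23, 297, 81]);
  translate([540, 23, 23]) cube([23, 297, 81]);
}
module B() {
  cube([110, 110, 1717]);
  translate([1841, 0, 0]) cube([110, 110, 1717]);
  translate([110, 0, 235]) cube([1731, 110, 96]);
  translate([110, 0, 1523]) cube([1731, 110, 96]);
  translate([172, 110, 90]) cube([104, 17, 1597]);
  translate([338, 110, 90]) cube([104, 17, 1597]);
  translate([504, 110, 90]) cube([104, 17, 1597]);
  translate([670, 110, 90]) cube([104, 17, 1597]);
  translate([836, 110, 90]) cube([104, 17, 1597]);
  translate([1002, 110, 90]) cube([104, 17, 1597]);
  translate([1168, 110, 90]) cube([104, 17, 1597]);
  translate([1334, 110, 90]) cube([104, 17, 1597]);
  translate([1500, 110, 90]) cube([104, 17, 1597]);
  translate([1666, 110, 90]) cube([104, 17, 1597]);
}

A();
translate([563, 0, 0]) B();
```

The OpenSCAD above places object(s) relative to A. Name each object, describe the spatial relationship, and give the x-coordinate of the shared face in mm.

The open box's +x face and the fence section's −x face are both at x = 563 mm.

A is an open box. B is a fence section. The fence section is against the open box's +x side, with their −y faces flush. The x-coordinate of the shared face is 563 mm.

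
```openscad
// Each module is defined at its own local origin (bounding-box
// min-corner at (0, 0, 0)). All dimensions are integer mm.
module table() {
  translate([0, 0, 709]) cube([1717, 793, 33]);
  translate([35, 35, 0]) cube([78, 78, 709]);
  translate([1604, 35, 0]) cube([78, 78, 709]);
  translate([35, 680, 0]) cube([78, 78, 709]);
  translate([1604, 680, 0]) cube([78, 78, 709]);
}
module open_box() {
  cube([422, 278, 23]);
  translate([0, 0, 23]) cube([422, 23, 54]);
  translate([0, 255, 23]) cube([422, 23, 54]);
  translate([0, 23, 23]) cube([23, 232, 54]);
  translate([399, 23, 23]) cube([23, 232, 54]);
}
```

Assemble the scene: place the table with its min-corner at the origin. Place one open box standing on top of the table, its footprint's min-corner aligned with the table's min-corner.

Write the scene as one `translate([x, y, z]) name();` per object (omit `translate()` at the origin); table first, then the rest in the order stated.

table();
translate([0, 0, 742]) open_box();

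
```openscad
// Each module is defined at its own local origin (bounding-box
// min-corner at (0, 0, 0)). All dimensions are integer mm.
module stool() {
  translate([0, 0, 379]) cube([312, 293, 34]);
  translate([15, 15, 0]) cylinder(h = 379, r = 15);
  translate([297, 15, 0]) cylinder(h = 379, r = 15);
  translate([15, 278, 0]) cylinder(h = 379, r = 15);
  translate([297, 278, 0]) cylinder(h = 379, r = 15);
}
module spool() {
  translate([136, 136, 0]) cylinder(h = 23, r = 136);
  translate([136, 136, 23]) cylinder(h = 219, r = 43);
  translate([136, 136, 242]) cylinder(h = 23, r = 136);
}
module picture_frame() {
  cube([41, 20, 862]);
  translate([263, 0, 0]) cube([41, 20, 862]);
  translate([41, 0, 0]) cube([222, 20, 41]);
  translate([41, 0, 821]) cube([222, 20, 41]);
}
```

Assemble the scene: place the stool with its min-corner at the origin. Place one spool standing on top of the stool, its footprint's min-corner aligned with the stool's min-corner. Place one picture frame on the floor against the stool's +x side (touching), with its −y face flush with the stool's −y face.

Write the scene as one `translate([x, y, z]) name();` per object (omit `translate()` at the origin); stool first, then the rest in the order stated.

stool();
translate([0, 0, 413]) spool();
translate([312, 0, 0]) picture_frame();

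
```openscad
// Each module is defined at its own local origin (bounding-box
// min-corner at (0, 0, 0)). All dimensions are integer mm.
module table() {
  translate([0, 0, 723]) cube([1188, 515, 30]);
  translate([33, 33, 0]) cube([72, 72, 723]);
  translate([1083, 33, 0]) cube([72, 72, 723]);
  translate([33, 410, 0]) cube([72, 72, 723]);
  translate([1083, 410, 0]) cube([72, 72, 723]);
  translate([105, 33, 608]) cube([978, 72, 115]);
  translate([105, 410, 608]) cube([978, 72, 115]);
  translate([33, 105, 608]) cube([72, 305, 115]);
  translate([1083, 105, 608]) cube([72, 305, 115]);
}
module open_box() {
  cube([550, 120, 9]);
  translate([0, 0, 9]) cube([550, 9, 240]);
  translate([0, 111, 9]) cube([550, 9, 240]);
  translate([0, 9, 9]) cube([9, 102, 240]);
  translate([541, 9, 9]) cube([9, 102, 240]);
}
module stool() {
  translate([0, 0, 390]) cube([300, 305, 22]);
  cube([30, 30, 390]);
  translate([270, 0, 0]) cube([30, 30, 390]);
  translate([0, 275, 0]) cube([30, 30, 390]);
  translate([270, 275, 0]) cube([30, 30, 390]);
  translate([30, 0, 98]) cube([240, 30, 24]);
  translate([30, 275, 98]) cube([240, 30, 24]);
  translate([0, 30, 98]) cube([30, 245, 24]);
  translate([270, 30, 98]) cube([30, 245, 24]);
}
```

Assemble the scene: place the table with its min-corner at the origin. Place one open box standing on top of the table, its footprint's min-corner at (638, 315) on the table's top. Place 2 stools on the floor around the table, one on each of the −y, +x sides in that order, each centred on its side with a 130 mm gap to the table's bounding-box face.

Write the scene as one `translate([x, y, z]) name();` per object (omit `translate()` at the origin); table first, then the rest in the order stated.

table();
translate([638, 315, 753]) open_box();
translate([444, -435, 0]) stool();
translate([1318, 105, 0]) stool();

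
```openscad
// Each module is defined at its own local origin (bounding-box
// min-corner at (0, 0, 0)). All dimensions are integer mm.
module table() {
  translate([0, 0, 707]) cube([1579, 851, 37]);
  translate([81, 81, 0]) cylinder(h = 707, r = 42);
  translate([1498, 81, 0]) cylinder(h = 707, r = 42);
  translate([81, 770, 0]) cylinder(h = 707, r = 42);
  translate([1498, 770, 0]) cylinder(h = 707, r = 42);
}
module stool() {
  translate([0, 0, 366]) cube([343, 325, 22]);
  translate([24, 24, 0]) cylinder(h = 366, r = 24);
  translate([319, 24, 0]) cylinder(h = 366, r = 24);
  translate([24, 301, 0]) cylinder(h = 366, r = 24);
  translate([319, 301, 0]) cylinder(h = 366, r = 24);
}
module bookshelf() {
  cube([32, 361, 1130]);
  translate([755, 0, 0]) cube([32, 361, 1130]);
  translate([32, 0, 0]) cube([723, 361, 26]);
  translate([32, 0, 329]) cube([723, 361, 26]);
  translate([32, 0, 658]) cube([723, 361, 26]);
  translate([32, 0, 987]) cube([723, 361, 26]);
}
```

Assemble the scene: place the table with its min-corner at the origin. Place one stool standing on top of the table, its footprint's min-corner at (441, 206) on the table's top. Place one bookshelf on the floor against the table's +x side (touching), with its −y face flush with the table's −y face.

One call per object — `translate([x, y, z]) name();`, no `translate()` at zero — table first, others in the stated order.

table();
translate([441, 206, 744]) stool();
translate([1579, 0, 0]) bookshelf();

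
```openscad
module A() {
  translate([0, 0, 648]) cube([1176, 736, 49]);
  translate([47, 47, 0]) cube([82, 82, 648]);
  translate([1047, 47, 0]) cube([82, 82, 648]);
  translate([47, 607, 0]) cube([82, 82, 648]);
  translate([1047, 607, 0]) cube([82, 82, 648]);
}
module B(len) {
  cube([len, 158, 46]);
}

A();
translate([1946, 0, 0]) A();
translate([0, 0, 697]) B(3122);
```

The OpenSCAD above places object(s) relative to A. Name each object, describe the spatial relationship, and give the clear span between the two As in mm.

A is a table. B is a beam. A beam spans the tops of two tables. The clear span between the two tables is 770 mm.

Second table starts at x = 1946; first ends at x = 1176; clear span = 1946 − 1176 = 770 mm.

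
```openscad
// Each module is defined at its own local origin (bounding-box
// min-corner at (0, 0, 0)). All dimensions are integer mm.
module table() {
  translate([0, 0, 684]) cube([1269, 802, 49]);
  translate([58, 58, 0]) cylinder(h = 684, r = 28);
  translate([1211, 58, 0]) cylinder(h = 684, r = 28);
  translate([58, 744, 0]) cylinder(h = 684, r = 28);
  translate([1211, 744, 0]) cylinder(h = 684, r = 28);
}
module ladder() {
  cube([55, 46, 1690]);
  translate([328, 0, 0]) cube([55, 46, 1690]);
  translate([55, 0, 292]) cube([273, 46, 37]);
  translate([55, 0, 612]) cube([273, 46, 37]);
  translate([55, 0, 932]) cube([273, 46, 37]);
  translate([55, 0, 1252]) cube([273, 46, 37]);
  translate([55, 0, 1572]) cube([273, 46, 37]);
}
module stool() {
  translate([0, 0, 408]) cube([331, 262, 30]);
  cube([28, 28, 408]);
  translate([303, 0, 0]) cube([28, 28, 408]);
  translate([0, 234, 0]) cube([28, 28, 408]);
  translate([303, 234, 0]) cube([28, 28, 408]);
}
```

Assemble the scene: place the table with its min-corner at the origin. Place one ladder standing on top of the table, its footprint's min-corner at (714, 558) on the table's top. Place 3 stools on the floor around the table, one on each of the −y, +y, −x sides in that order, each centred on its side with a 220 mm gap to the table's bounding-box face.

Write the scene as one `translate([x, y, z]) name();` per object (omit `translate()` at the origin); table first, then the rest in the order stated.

table();
translate([714, 558, 733]) ladder();
translate([469, -482, 0]) stool();
translate([469, 1022, 0]) stool();
translate([-551, 270, 0]) stool();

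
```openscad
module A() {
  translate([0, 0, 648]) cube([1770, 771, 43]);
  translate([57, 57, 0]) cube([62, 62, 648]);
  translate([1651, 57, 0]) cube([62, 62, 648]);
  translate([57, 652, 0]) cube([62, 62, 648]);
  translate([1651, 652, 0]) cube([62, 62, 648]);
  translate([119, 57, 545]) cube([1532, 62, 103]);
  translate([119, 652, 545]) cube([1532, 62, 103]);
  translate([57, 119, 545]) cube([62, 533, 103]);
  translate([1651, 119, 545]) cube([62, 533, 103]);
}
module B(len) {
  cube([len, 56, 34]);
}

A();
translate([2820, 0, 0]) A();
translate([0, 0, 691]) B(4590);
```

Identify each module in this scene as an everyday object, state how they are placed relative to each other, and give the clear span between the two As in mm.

A is a table. B is a beam. A beam spans the tops of two tables. The clear span between the two tables is 1050 mm.

Second table starts at x = 2820; first ends at x = 1770; clear span = 2820 − 1770 = 1050 mm.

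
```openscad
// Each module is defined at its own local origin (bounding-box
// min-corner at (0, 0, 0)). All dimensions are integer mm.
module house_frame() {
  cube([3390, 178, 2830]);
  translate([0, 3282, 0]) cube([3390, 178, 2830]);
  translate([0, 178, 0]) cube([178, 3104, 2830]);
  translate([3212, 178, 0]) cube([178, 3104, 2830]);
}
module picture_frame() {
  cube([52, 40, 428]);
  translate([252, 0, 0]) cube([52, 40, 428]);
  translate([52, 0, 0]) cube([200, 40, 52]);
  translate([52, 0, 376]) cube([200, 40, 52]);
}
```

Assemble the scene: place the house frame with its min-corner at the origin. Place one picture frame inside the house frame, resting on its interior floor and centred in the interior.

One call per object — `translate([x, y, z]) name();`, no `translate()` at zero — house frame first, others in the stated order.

house_frame();
translate([1543, 1710, 0]) picture_frame();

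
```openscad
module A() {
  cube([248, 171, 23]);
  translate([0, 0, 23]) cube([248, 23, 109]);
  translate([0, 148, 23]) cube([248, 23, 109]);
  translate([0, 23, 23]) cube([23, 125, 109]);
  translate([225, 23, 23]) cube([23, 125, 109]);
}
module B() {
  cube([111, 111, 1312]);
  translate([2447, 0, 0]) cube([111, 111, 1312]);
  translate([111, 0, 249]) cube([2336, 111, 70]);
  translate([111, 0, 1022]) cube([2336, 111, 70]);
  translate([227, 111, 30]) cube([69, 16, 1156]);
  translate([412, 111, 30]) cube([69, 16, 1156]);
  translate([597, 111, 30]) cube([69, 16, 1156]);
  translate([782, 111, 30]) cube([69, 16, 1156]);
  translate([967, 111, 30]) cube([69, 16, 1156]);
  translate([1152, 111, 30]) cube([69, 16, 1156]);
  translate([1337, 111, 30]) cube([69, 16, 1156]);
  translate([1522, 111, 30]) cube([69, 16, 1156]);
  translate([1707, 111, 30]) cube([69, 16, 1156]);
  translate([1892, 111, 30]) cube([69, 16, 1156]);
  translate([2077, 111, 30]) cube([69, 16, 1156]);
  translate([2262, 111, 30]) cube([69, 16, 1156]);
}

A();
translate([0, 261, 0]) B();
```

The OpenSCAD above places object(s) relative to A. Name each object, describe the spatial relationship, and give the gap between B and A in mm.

A is an open box. B is a fence section. The fence section is on the floor beside the open box on its +y side. The gap between the fence section and the open box is 90 mm.

The fence section's nearest face is 90 mm from the open box's +y face.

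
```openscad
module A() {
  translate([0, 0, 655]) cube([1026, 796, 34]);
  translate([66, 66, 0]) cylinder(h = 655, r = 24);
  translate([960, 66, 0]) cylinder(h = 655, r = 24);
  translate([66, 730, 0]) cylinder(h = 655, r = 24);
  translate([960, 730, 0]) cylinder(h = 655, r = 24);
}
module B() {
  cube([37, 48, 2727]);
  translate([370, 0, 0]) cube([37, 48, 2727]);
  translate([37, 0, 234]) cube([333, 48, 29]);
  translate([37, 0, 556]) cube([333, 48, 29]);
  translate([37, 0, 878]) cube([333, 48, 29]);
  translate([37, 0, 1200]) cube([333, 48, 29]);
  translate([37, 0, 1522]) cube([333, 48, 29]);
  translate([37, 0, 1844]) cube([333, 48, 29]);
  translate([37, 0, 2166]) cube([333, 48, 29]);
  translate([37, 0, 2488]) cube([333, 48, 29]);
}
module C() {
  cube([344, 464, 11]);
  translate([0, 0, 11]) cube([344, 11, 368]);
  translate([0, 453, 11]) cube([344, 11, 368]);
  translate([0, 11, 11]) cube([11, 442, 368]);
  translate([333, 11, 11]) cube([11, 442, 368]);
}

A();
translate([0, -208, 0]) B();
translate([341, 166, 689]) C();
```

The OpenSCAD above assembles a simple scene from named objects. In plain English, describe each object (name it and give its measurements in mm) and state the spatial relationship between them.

A is a table: top 1026 mm (x) × 796 mm (y), 34 mm thick, upper face at z = 689 mm, on four round legs of 48 mm diameter, each leg's bounding box inset 42 mm from the nearest pair of top edges, running from z = 0 to the bottom of the top.

B is a wooden ladder with two side rails of 37×48 mm section and 2727 mm height, set 407 mm apart overall. Between them run 8 rectangular rungs (48 mm deep, 29 mm thick), front faces flush with the rails' −y face. The bottom of the first rung is 234 mm above the floor and each subsequent rung is 322 mm higher than the one below.

C is an open storage box with external size 344×464×379 mm and wall thickness 11 mm (the base is also 11 mm thick). The base covers the whole footprint; the four walls stand on the base, with the y-facing walls full-width and the x-facing walls fitting between their inner faces.

The ladder is on the floor beside the table on its −y side. The open box is on top of the table, centred.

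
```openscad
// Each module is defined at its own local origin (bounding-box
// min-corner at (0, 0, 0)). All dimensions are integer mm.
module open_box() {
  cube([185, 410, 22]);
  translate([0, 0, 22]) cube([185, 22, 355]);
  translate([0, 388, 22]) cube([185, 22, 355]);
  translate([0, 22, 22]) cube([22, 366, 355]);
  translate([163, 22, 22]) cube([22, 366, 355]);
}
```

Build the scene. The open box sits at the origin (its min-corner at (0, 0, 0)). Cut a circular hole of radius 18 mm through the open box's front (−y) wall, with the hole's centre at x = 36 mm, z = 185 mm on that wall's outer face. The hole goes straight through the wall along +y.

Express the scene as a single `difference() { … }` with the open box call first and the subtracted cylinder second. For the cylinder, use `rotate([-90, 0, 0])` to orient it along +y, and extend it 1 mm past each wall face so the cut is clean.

difference() {
  open_box();
  translate([36, -1, 185]) rotate([-90, 0, 0]) cylinder(h = 24, r = 18);
}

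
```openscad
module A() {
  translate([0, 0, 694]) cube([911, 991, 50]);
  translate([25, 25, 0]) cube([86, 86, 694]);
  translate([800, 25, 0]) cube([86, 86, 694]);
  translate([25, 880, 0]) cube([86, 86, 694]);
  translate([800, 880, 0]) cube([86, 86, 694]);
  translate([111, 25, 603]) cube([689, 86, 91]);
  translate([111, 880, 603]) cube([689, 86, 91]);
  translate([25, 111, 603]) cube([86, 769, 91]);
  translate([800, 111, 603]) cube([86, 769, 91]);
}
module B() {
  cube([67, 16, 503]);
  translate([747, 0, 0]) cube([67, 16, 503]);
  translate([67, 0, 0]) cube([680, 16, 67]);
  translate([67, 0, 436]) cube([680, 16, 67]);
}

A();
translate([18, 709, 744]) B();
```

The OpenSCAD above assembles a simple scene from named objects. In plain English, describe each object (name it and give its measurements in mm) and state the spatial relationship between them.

A is a rectangular dining table. The top is 911×991×50 mm with its upper surface at z = 744 mm. It stands on four 86×86 mm square legs, each inset 25 mm from the nearest pair of top edges, running from the floor to the underside of the top. Four apron rails, 86 mm thick and 91 mm tall, run between adjacent legs with their top edges flush with the underside of the top and their outer faces flush with the legs' outer faces.

B is a picture frame with a 680×369 mm rectangular opening (x by z) and a uniform 67 mm border on every side. Frame depth is 16 mm along y. It is built from two vertical stiles running the full outside height and two horizontal rails spanning the gap between the stiles.

The picture frame is on top of the table.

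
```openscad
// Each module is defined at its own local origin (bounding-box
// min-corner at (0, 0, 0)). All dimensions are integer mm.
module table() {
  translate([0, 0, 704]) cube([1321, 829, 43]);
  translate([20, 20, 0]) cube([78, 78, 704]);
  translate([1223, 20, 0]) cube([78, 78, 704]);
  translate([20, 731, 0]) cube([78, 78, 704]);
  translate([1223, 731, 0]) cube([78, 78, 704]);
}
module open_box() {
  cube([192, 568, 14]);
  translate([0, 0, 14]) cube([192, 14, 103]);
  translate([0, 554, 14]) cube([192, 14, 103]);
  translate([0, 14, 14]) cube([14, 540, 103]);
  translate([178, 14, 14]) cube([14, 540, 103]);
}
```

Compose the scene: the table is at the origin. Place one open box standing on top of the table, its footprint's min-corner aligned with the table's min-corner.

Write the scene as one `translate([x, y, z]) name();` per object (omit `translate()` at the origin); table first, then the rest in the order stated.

table();
translate([0, 0, 747]) open_box();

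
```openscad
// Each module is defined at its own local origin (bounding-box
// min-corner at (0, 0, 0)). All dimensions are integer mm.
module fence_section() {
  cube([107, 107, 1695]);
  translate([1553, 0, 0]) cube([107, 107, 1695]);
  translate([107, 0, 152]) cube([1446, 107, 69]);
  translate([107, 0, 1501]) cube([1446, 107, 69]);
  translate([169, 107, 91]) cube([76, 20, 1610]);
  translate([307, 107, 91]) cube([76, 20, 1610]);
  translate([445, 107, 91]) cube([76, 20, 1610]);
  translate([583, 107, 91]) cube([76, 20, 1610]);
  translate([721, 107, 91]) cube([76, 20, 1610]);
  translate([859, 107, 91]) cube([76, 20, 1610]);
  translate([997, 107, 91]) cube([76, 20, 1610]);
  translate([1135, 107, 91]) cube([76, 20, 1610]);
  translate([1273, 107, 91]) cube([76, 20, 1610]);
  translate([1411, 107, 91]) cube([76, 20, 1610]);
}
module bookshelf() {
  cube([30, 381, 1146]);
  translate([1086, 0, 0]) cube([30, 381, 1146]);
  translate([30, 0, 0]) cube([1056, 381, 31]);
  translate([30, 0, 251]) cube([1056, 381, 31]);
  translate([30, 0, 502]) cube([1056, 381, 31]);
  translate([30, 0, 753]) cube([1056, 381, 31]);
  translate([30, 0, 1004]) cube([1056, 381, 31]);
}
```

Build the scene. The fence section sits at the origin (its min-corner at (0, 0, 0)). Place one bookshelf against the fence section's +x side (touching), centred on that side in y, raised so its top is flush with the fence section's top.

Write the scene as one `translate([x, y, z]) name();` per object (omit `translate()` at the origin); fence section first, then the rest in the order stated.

fence_section();
translate([1660, -127, 555]) bookshelf();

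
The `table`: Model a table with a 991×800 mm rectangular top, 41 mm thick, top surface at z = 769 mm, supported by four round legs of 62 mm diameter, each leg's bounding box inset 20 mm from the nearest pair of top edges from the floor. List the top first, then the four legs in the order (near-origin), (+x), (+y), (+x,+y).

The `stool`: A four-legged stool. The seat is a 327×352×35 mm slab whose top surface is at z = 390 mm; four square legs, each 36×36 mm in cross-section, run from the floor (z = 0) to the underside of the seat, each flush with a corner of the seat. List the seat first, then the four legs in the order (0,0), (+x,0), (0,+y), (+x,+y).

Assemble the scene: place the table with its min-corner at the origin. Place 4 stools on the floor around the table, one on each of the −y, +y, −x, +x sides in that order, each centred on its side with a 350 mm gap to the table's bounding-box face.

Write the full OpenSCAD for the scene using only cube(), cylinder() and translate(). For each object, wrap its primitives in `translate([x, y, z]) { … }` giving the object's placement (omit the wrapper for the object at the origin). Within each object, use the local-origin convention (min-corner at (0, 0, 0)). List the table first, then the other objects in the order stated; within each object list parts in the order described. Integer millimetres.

translate([0, 0, 728]) cube([991, 800, 41]);
translate([51, 51, 0]) cylinder(h = 728, r = 31);
translate([940, 51, 0]) cylinder(h = 728, r = 31);
translate([51, 749, 0]) cylinder(h = 728, r = 31);
translate([940, 749, 0]) cylinder(h = 728, r = 31);
translate([332, -702, 0]) {
  translate([0, 0, 355]) cube([327, 352, 35]);
  cube([36, 36, 355]);
  translate([291, 0, 0]) cube([36, 36, 355]);
  translate([0, 316, 0]) cube([36, 36, 355]);
  translate([291, 316, 0]) cube([36, 36, 355]);
}
translate([332, 1150, 0]) {
  translate([0, 0, 355]) cube([327, 352, 35]);
  cube([36, 36, 355]);
  translate([291, 0, 0]) cube([36, 36, 355]);
  translate([0, 316, 0]) cube([36, 36, 355]);
  translate([291, 316, 0]) cube([36, 36, 355]);
}
translate([-677, 224, 0]) {
  translate([0, 0, 355]) cube([327, 352, 35]);
  cube([36, 36, 355]);
  translate([291, 0, 0]) cube([36, 36, 355]);
  translate([0, 316, 0]) cube([36, 36, 355]);
  translate([291, 316, 0]) cube([36, 36, 355]);
}
translate([1341, 224, 0]) {
  translate([0, 0, 355]) cube([327, 352, 35]);
  cube([36, 36, 355]);
  translate([291, 0, 0]) cube([36, 36, 355]);
  translate([0, 316, 0]) cube([36, 36, 355]);
  translate([291, 316, 0]) cube([36, 36, 355]);
}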